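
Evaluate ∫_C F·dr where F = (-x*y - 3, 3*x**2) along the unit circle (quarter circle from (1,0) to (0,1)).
16/3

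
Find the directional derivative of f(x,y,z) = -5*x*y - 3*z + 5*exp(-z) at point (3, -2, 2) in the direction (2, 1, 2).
(-10 - exp(2))*exp(-2)/3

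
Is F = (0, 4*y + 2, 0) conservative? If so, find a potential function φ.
Yes, F is conservative. φ = 2*y*(y + 1)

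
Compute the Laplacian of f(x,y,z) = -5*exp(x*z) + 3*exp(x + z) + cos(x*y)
-5*x**2*exp(x*z) - x**2*cos(x*y) - y**2*cos(x*y) - 5*z**2*exp(x*z) + 6*exp(x + z)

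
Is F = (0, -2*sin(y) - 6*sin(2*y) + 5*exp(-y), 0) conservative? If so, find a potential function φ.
Yes, F is conservative. φ = 2*cos(y) + 3*cos(2*y) - 5*exp(-y)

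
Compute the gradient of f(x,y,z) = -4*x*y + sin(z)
(-4*y, -4*x, cos(z))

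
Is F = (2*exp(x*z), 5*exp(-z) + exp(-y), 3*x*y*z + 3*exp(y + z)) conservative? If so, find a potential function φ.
No, ∇×F = ((3*(x*z + exp(y + z))*exp(z) + 5)*exp(-z), 2*x*exp(x*z) - 3*y*z, 0) ≠ 0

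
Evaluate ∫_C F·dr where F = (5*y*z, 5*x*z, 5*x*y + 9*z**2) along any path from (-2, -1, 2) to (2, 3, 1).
-11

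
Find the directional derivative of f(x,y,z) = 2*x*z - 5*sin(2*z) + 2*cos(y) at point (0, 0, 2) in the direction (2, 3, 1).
sqrt(14)*(4 - 5*cos(4))/7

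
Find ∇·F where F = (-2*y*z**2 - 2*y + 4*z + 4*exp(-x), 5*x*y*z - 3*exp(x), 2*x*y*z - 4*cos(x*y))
2*x*y + 5*x*z - 4*exp(-x)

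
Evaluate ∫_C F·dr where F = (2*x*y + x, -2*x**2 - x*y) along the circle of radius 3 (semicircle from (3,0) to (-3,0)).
-18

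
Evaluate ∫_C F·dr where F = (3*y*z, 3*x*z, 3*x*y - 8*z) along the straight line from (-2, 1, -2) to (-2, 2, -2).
12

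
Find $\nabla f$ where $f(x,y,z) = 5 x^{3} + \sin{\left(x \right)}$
(15*x**2 + cos(x), 0, 0)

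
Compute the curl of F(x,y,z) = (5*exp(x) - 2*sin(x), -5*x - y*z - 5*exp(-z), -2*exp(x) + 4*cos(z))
(y - 5*exp(-z), 2*exp(x), -5)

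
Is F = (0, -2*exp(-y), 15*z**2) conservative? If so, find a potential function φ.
Yes, F is conservative. φ = 5*z**3 + 2*exp(-y)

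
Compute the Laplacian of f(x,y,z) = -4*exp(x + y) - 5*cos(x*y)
5*x**2*cos(x*y) + 5*y**2*cos(x*y) - 8*exp(x + y)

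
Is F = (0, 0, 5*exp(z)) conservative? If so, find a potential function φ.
Yes, F is conservative. φ = 5*exp(z)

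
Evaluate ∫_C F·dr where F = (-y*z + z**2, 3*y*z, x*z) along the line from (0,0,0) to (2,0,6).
48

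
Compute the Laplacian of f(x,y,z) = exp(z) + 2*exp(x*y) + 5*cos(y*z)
2*x**2*exp(x*y) + 2*y**2*exp(x*y) - 5*y**2*cos(y*z) - 5*z**2*cos(y*z) + exp(z)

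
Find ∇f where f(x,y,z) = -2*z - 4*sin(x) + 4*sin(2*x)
(-4*cos(x) + 8*cos(2*x), 0, -2)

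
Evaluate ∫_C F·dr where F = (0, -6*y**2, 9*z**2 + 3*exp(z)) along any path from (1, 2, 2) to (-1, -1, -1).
-3*exp(2) - 9 + 3*exp(-1)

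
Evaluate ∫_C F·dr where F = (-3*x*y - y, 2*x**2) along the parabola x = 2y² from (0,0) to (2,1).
-68/15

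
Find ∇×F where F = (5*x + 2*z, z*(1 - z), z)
(2*z - 1, 2, 0)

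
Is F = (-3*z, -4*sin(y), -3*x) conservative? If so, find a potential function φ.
Yes, F is conservative. φ = -3*x*z + 4*cos(y)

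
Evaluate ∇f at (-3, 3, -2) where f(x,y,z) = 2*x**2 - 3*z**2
(-12, 0, 12)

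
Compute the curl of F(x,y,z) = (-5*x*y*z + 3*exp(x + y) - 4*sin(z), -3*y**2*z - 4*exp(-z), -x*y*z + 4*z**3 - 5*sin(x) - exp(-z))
(-x*z + 3*y**2 - 4*exp(-z), -5*x*y + y*z + 5*cos(x) - 4*cos(z), 5*x*z - 3*exp(x + y))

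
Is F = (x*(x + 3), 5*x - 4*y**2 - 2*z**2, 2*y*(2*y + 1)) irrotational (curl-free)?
No, ∇×F = (8*y + 4*z + 2, 0, 5)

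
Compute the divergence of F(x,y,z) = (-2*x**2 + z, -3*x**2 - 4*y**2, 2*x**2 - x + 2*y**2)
-4*x - 8*y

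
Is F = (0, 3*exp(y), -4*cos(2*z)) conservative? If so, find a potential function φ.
Yes, F is conservative. φ = 3*exp(y) - 2*sin(2*z)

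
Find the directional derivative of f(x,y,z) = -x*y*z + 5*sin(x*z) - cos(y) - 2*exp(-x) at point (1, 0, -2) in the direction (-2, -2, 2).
sqrt(3)*(15*E*cos(2) - 2*E - 2)*exp(-1)/3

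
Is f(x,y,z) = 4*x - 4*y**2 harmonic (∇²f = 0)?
No, ∇²f = -8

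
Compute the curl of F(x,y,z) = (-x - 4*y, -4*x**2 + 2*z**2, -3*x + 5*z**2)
(-4*z, 3, 4 - 8*x)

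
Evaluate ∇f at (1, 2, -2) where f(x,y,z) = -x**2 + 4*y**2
(-2, 16, 0)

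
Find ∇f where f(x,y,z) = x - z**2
(1, 0, -2*z)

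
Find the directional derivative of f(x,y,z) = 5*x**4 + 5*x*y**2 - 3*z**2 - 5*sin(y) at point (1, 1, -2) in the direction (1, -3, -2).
sqrt(14)*(-29 + 15*cos(1))/14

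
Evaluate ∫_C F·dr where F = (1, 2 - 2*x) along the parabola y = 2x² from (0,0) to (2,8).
-10/3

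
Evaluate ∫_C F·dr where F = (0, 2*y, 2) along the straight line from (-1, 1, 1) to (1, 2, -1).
-1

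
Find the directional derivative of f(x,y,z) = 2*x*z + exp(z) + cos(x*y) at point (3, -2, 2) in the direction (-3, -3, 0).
-sqrt(2)*(sin(6) + 4)/2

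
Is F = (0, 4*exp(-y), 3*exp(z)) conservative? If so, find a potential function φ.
Yes, F is conservative. φ = 3*exp(z) - 4*exp(-y)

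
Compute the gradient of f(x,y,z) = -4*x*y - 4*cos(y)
(-4*y, -4*x + 4*sin(y), 0)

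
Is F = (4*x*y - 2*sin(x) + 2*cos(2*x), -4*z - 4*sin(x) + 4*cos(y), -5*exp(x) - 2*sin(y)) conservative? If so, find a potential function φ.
No, ∇×F = (4 - 2*cos(y), 5*exp(x), -4*x - 4*cos(x)) ≠ 0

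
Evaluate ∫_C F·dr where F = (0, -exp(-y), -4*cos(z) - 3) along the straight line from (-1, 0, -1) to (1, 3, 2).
-10 - 4*sin(2) - 4*sin(1) + exp(-3)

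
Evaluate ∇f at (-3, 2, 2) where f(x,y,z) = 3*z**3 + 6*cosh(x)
(-6*sinh(3), 0, 36)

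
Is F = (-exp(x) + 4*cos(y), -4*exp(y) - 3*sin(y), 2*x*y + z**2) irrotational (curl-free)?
No, ∇×F = (2*x, -2*y, 4*sin(y))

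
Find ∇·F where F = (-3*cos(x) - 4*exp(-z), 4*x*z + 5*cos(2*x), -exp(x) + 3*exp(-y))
3*sin(x)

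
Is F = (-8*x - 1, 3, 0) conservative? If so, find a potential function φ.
Yes, F is conservative. φ = -4*x**2 - x + 3*y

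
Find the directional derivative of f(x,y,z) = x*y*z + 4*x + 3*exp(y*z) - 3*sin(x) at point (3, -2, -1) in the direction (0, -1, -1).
9*sqrt(2)*(1 + exp(2))/2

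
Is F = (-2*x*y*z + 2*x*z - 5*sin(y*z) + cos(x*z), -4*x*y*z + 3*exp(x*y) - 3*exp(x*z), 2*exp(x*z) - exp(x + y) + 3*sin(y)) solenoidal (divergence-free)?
No, ∇·F = -4*x*z + 3*x*exp(x*y) + 2*x*exp(x*z) - 2*y*z - z*sin(x*z) + 2*z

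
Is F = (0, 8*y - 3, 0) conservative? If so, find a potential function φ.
Yes, F is conservative. φ = y*(4*y - 3)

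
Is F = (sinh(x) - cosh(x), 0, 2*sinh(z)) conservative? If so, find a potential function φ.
Yes, F is conservative. φ = -sinh(x) + cosh(x) + 2*cosh(z)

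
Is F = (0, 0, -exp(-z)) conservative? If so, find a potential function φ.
Yes, F is conservative. φ = exp(-z)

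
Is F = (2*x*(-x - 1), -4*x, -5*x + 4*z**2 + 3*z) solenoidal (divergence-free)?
No, ∇·F = -4*x + 8*z + 1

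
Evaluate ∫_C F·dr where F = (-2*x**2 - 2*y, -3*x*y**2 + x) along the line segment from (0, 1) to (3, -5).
282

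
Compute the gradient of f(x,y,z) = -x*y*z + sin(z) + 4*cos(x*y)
(-y*(z + 4*sin(x*y)), -x*(z + 4*sin(x*y)), -x*y + cos(z))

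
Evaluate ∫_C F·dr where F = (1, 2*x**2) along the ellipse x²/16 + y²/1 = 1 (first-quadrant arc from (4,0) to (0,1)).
52/3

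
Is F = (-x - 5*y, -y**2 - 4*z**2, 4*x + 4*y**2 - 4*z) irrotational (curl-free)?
No, ∇×F = (8*y + 8*z, -4, 5)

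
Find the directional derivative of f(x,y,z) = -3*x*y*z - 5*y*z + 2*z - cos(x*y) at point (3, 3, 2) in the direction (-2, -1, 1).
sqrt(6)*(8 - 3*sin(9))/2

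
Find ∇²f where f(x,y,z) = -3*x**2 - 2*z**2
-10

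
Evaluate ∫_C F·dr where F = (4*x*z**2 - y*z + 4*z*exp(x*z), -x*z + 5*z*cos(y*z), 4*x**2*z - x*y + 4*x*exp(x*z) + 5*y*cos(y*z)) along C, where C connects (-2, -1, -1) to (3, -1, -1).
-4*exp(2) + 4*exp(-3) + 5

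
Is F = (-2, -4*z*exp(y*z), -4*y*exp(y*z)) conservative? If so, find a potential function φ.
Yes, F is conservative. φ = -2*x - 4*exp(y*z)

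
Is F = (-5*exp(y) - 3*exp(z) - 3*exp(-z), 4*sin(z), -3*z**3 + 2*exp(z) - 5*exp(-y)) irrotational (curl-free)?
No, ∇×F = (-4*cos(z) + 5*exp(-y), -6*sinh(z), 5*exp(y))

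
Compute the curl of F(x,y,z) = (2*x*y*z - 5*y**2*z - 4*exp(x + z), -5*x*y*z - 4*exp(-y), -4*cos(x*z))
(5*x*y, 2*x*y - 5*y**2 - 4*z*sin(x*z) - 4*exp(x + z), z*(-2*x + 5*y))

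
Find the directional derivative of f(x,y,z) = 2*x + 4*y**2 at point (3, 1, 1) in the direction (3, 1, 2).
sqrt(14)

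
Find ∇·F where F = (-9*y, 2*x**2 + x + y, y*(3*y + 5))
1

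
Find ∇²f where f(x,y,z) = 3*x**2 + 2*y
6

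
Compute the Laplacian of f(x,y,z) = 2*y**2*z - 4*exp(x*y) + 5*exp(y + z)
-4*x**2*exp(x*y) - 4*y**2*exp(x*y) + 4*z + 10*exp(y + z)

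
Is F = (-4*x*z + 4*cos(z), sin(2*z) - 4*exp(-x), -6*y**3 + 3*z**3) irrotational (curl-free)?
No, ∇×F = (-18*y**2 - 2*cos(2*z), -4*x - 4*sin(z), 4*exp(-x))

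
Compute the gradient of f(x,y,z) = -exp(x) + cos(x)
(-exp(x) - sin(x), 0, 0)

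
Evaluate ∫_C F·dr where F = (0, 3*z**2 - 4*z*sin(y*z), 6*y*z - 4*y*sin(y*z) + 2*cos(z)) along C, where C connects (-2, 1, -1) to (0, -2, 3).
-57 - 4*cos(1) + 2*sin(3) + 2*sin(1) + 4*cos(6)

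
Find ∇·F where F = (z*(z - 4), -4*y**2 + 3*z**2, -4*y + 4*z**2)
-8*y + 8*z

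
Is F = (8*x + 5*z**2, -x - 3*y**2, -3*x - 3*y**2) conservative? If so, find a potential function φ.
No, ∇×F = (-6*y, 10*z + 3, -1) ≠ 0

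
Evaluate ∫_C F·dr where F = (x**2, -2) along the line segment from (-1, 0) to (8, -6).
183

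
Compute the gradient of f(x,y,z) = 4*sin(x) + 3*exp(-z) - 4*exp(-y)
(4*cos(x), 4*exp(-y), -3*exp(-z))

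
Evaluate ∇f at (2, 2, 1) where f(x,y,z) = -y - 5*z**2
(0, -1, -10)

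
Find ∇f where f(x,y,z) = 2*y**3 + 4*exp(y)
(0, 6*y**2 + 4*exp(y), 0)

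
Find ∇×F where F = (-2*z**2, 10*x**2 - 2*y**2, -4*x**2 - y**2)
(-2*y, 8*x - 4*z, 20*x)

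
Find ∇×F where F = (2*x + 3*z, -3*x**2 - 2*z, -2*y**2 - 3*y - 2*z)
(-4*y - 1, 3, -6*x)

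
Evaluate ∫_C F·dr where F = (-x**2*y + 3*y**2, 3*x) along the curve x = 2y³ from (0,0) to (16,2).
-11592/5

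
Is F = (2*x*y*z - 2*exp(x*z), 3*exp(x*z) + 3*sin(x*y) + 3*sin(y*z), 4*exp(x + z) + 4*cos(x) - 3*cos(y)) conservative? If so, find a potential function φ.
No, ∇×F = (-3*x*exp(x*z) - 3*y*cos(y*z) + 3*sin(y), 2*x*y - 2*x*exp(x*z) - 4*exp(x + z) + 4*sin(x), -2*x*z + 3*y*cos(x*y) + 3*z*exp(x*z)) ≠ 0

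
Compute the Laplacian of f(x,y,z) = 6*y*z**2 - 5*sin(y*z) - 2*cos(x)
y*(5*y*sin(y*z) + 12) + 5*z**2*sin(y*z) + 2*cos(x)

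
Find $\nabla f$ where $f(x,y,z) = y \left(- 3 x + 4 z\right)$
(-3*y, -3*x + 4*z, 4*y)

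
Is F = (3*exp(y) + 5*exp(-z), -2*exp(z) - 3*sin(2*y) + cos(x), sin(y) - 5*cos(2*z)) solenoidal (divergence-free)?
No, ∇·F = 10*sin(2*z) - 6*cos(2*y)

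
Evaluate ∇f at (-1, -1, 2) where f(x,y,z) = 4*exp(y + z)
(0, 4*E, 4*E)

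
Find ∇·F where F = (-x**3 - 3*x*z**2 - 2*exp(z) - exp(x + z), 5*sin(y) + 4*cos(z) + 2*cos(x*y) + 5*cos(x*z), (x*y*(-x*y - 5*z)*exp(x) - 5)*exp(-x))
-3*x**2 - 5*x*y - 2*x*sin(x*y) - 3*z**2 - exp(x + z) + 5*cos(y)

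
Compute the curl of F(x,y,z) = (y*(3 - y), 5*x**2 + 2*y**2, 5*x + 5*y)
(5, -5, 10*x + 2*y - 3)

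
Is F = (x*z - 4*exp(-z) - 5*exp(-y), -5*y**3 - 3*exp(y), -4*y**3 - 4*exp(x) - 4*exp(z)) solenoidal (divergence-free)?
No, ∇·F = -15*y**2 + z - 3*exp(y) - 4*exp(z)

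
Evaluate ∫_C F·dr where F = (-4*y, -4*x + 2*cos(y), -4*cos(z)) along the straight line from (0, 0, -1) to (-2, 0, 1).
-8*sin(1)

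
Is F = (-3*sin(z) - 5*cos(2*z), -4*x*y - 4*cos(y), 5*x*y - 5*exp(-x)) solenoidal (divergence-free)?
No, ∇·F = -4*x + 4*sin(y)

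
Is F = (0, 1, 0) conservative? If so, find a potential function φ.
Yes, F is conservative. φ = y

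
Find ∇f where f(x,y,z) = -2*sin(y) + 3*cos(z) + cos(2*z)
(0, -2*cos(y), -(4*cos(z) + 3)*sin(z))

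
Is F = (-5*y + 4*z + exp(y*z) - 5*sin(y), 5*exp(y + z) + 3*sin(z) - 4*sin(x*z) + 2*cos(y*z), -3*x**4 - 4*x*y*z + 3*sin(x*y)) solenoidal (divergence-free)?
No, ∇·F = -4*x*y - 2*z*sin(y*z) + 5*exp(y + z)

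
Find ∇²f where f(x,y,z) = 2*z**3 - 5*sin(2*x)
12*z + 20*sin(2*x)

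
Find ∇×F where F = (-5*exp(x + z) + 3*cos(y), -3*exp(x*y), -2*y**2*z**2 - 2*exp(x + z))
(-4*y*z**2, -3*exp(x + z), -3*y*exp(x*y) + 3*sin(y))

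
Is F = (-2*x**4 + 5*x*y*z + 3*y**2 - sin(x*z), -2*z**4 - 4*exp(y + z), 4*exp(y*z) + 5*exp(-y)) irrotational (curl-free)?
No, ∇×F = ((4*(2*z**3 + z*exp(y*z) + exp(y + z))*exp(y) - 5)*exp(-y), x*(5*y - cos(x*z)), -5*x*z - 6*y)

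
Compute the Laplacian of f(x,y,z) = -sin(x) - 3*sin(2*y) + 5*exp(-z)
sin(x) + 12*sin(2*y) + 5*exp(-z)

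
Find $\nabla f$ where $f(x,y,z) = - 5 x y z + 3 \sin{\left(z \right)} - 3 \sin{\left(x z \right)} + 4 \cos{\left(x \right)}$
(-5*y*z - 3*z*cos(x*z) - 4*sin(x), -5*x*z, -5*x*y - 3*x*cos(x*z) + 3*cos(z))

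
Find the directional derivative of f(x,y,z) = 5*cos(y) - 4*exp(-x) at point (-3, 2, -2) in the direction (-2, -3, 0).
sqrt(13)*(-8*exp(3) + 15*sin(2))/13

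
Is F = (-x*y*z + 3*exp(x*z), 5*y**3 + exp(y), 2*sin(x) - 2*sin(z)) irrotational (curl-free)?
No, ∇×F = (0, -x*y + 3*x*exp(x*z) - 2*cos(x), x*z)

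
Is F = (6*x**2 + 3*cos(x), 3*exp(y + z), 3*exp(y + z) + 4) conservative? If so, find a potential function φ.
Yes, F is conservative. φ = 2*x**3 + 4*z + 3*exp(y + z) + 3*sin(x)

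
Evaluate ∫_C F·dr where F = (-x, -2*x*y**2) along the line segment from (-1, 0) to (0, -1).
1/3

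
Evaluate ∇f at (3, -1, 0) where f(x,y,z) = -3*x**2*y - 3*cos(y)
(18, -27 - 3*sin(1), 0)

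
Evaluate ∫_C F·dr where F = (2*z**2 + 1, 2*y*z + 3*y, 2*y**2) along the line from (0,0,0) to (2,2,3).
36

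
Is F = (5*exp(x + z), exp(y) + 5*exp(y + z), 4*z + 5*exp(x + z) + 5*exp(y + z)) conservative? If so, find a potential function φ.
Yes, F is conservative. φ = 2*z**2 + exp(y) + 5*exp(x + z) + 5*exp(y + z)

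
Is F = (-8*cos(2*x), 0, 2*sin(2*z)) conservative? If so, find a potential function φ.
Yes, F is conservative. φ = -4*sin(2*x) - cos(2*z)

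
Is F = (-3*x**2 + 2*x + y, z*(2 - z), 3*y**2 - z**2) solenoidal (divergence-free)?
No, ∇·F = -6*x - 2*z + 2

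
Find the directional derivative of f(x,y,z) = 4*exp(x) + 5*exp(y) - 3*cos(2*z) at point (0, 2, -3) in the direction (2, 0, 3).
2*sqrt(13)*(4 - 9*sin(6))/13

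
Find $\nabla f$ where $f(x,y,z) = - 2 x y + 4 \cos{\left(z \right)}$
(-2*y, -2*x, -4*sin(z))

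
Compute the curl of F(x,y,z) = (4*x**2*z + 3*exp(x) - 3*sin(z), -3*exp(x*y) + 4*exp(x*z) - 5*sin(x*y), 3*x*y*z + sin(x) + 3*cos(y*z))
(3*x*z - 4*x*exp(x*z) - 3*z*sin(y*z), 4*x**2 - 3*y*z - cos(x) - 3*cos(z), -3*y*exp(x*y) - 5*y*cos(x*y) + 4*z*exp(x*z))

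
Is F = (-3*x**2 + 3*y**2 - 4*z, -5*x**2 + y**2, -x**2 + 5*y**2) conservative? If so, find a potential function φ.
No, ∇×F = (10*y, 2*x - 4, -10*x - 6*y) ≠ 0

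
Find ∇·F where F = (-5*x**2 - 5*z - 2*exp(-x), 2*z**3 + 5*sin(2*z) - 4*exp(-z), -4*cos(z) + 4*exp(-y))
-10*x + 4*sin(z) + 2*exp(-x)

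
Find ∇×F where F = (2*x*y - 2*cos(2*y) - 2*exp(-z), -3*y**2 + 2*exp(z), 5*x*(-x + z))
(-2*exp(z), 10*x - 5*z + 2*exp(-z), -2*x - 4*sin(2*y))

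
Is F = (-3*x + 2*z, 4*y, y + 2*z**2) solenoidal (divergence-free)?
No, ∇·F = 4*z + 1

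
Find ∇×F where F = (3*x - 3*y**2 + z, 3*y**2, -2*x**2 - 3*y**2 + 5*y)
(5 - 6*y, 4*x + 1, 6*y)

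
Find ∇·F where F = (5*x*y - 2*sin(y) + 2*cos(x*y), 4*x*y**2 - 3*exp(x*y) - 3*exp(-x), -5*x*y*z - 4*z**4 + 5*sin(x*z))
3*x*y - 3*x*exp(x*y) + 5*x*cos(x*z) - 2*y*sin(x*y) + 5*y - 16*z**3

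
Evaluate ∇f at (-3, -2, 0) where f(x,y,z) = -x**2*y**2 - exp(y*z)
(24, 36, 2)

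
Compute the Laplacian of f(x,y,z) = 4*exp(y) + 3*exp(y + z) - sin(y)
4*exp(y) + 6*exp(y + z) + sin(y)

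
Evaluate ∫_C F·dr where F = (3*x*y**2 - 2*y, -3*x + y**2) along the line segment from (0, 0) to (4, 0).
0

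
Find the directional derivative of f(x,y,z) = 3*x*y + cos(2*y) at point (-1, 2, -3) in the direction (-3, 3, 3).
-sqrt(3)*(2*sin(4) + 9)/3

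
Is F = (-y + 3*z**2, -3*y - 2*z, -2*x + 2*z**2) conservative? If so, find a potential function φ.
No, ∇×F = (2, 6*z + 2, 1) ≠ 0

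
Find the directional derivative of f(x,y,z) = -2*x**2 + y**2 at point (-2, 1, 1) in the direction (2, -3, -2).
10*sqrt(17)/17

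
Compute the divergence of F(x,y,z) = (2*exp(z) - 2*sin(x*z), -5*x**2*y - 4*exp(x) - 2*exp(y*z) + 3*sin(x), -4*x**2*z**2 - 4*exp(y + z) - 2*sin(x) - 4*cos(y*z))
-8*x**2*z - 5*x**2 + 4*y*sin(y*z) - 2*z*exp(y*z) - 2*z*cos(x*z) - 4*exp(y + z)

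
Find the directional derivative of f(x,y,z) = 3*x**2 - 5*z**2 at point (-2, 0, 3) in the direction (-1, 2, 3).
-39*sqrt(14)/7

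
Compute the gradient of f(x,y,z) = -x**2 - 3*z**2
(-2*x, 0, -6*z)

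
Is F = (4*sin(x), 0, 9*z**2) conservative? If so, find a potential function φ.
Yes, F is conservative. φ = 3*z**3 - 4*cos(x)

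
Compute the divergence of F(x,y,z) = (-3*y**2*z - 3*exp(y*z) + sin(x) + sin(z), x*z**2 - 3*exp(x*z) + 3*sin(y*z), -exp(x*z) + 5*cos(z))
-x*exp(x*z) + 3*z*cos(y*z) - 5*sin(z) + cos(x)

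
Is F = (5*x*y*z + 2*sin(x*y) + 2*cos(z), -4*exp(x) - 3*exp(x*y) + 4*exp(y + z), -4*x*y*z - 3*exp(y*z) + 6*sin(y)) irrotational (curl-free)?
No, ∇×F = (-4*x*z - 3*z*exp(y*z) - 4*exp(y + z) + 6*cos(y), 5*x*y + 4*y*z - 2*sin(z), -5*x*z - 2*x*cos(x*y) - 3*y*exp(x*y) - 4*exp(x))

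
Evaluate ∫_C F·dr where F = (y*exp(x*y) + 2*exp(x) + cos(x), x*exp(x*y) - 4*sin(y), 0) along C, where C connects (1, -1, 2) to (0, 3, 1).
-2*E + 4*cos(3) - 4*cos(1) - sin(1) - exp(-1) + 3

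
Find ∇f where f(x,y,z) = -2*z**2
(0, 0, -4*z)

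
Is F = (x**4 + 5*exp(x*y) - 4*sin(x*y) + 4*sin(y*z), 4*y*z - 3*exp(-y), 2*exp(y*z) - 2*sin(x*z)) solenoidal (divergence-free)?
No, ∇·F = 4*x**3 - 2*x*cos(x*z) + 5*y*exp(x*y) + 2*y*exp(y*z) - 4*y*cos(x*y) + 4*z + 3*exp(-y)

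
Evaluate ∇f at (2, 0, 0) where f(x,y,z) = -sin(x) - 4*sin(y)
(-cos(2), -4, 0)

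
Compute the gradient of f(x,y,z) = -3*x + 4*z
(-3, 0, 4)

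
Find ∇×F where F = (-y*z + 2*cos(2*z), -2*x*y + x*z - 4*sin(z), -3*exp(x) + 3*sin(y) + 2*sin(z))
(-x + 3*cos(y) + 4*cos(z), -y + 3*exp(x) - 4*sin(2*z), -2*y + 2*z)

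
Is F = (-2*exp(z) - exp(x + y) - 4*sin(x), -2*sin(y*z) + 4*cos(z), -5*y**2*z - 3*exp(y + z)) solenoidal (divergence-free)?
No, ∇·F = -5*y**2 - 2*z*cos(y*z) - exp(x + y) - 3*exp(y + z) - 4*cos(x)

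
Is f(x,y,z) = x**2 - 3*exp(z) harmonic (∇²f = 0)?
No, ∇²f = 2 - 3*exp(z)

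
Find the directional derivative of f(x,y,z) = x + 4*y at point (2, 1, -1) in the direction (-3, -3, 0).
-5*sqrt(2)/2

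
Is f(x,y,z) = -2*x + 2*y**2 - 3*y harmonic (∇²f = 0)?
No, ∇²f = 4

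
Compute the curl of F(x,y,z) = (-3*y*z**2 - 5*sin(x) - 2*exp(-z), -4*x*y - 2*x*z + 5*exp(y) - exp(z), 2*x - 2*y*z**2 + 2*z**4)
(2*x - 2*z**2 + exp(z), -6*y*z - 2 + 2*exp(-z), -4*y + 3*z**2 - 2*z)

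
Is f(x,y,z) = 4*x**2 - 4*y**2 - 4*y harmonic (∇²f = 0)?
Yes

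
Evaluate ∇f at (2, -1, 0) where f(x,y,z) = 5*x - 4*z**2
(5, 0, 0)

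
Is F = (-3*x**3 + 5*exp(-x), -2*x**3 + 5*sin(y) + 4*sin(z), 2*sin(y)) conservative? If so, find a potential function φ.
No, ∇×F = (2*cos(y) - 4*cos(z), 0, -6*x**2) ≠ 0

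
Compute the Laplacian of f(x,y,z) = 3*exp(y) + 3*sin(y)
3*exp(y) - 3*sin(y)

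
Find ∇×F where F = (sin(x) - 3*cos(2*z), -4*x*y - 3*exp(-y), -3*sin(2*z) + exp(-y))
(-exp(-y), 6*sin(2*z), -4*y)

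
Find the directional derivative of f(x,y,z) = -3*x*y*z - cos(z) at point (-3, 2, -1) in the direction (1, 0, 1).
sqrt(2)*(24 - sin(1))/2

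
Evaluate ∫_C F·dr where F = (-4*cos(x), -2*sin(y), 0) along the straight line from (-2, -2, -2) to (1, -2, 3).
-4*sin(2) - 4*sin(1)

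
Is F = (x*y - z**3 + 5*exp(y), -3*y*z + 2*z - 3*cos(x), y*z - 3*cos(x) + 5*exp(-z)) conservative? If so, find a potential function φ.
No, ∇×F = (3*y + z - 2, -3*z**2 - 3*sin(x), -x - 5*exp(y) + 3*sin(x)) ≠ 0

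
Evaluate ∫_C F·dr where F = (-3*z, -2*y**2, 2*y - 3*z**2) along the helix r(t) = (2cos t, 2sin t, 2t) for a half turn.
-8*pi**3 + 16 + 12*pi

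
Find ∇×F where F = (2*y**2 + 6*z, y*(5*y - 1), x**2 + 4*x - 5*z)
(0, 2 - 2*x, -4*y)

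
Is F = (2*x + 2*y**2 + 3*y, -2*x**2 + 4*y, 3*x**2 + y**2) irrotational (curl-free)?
No, ∇×F = (2*y, -6*x, -4*x - 4*y - 3)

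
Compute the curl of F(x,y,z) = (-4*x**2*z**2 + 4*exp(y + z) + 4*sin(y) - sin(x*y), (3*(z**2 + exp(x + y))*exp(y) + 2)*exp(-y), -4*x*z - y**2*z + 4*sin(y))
(-2*y*z - 6*z + 4*cos(y), -8*x**2*z + 4*z + 4*exp(y + z), x*cos(x*y) + 3*exp(x + y) - 4*exp(y + z) - 4*cos(y))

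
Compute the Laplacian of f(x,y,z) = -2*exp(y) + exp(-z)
-2*exp(y) + exp(-z)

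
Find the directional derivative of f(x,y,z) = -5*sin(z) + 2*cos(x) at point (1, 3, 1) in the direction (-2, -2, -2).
sqrt(3)*(2*sin(1) + 5*cos(1))/3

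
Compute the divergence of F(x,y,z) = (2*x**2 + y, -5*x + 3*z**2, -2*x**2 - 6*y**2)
4*x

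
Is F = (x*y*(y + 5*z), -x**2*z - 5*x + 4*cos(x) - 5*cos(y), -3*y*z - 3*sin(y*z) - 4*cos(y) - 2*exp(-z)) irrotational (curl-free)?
No, ∇×F = (x**2 - 3*z*cos(y*z) - 3*z + 4*sin(y), 5*x*y, -2*x*y - 7*x*z - 4*sin(x) - 5)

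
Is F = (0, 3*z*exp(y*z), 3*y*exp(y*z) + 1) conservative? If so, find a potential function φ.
Yes, F is conservative. φ = z + 3*exp(y*z)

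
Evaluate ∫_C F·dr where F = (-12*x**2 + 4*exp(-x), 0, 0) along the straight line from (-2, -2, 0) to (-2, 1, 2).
0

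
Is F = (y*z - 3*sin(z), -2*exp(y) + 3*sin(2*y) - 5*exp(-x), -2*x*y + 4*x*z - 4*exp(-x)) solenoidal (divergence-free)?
No, ∇·F = 4*x - 2*exp(y) + 6*cos(2*y)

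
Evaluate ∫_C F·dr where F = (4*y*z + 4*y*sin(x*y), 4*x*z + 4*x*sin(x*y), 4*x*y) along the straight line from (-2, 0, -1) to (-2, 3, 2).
-44 - 4*cos(6)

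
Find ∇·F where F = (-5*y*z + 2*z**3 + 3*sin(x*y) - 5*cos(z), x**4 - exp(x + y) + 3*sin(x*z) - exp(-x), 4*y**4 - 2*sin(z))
3*y*cos(x*y) - exp(x + y) - 2*cos(z)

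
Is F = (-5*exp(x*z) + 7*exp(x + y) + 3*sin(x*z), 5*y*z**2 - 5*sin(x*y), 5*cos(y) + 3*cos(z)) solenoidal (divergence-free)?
No, ∇·F = -5*x*cos(x*y) + 5*z**2 - 5*z*exp(x*z) + 3*z*cos(x*z) + 7*exp(x + y) - 3*sin(z)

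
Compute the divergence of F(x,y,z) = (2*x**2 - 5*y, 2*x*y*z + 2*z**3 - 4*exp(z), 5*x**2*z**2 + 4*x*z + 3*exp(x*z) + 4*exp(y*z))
10*x**2*z + 2*x*z + 3*x*exp(x*z) + 8*x + 4*y*exp(y*z)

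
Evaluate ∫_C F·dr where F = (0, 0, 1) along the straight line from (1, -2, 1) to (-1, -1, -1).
-2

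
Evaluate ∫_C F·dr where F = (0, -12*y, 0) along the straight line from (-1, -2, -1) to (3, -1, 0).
18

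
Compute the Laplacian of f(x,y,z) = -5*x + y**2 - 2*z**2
-2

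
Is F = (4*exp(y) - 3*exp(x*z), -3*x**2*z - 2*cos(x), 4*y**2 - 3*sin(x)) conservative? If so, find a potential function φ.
No, ∇×F = (3*x**2 + 8*y, -3*x*exp(x*z) + 3*cos(x), -6*x*z - 4*exp(y) + 2*sin(x)) ≠ 0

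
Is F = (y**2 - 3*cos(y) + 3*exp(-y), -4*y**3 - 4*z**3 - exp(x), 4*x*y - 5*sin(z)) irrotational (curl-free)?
No, ∇×F = (4*x + 12*z**2, -4*y, -2*y - exp(x) - 3*sin(y) + 3*exp(-y))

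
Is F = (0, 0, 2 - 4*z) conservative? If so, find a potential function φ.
Yes, F is conservative. φ = 2*z*(1 - z)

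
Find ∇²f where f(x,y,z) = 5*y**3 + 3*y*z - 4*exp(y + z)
30*y - 8*exp(y + z)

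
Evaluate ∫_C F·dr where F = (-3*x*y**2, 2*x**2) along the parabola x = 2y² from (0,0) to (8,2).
-1024/5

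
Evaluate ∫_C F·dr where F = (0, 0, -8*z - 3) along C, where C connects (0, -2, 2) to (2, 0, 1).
15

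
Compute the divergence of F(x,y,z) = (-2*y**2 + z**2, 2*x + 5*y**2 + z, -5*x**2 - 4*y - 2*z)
10*y - 2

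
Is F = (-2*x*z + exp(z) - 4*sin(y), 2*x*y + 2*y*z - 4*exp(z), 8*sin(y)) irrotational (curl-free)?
No, ∇×F = (-2*y + 4*exp(z) + 8*cos(y), -2*x + exp(z), 2*y + 4*cos(y))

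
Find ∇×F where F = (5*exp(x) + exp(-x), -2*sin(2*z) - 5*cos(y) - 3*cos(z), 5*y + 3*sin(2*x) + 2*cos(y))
(-2*sin(y) - 3*sin(z) + 4*cos(2*z) + 5, -6*cos(2*x), 0)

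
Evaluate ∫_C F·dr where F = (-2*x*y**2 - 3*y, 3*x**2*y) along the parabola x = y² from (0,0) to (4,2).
-80/3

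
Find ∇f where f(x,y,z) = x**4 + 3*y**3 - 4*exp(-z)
(4*x**3, 9*y**2, 4*exp(-z))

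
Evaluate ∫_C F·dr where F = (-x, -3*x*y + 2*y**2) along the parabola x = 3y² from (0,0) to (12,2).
-308/3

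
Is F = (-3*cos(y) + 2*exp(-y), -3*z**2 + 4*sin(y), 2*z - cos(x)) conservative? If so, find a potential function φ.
No, ∇×F = (6*z, -sin(x), -3*sin(y) + 2*exp(-y)) ≠ 0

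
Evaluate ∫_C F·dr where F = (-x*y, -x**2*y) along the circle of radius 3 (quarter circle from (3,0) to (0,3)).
-45/4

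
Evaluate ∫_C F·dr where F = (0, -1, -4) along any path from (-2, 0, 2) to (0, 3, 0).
5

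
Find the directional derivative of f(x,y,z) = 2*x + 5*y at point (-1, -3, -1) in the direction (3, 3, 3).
7*sqrt(3)/3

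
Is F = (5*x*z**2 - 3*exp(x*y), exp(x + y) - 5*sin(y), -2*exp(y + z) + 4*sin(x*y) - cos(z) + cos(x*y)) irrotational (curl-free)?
No, ∇×F = (-x*sin(x*y) + 4*x*cos(x*y) - 2*exp(y + z), 10*x*z + y*sin(x*y) - 4*y*cos(x*y), 3*x*exp(x*y) + exp(x + y))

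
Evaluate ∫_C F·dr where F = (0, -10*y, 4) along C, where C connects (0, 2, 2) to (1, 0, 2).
20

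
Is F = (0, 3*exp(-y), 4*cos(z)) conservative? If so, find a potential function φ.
Yes, F is conservative. φ = 4*sin(z) - 3*exp(-y)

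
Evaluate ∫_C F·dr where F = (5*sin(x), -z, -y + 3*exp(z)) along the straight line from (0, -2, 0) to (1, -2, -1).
-5*cos(1) + 3*exp(-1)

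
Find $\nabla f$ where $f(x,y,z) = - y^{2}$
(0, -2*y, 0)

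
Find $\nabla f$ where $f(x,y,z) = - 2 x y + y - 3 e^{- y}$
(-2*y, -2*x + 1 + 3*exp(-y), 0)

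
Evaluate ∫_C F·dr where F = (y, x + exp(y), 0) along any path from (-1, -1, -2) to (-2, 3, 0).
-7 - exp(-1) + exp(3)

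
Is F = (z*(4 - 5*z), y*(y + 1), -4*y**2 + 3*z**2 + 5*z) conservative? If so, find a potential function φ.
No, ∇×F = (-8*y, 4 - 10*z, 0) ≠ 0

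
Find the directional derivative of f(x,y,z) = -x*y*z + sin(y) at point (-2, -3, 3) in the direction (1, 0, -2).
21*sqrt(5)/5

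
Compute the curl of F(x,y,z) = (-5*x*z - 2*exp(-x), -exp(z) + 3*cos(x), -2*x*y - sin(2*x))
(-2*x + exp(z), -5*x + 2*y + 2*cos(2*x), -3*sin(x))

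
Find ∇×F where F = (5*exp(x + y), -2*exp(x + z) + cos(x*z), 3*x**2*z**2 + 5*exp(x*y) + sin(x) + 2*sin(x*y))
(5*x*exp(x*y) + x*sin(x*z) + 2*x*cos(x*y) + 2*exp(x + z), -6*x*z**2 - 5*y*exp(x*y) - 2*y*cos(x*y) - cos(x), -z*sin(x*z) - 5*exp(x + y) - 2*exp(x + z))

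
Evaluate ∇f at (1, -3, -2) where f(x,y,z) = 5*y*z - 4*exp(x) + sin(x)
(-4*E + cos(1), -10, -15)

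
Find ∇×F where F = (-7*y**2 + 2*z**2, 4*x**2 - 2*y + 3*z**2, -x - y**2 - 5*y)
(-2*y - 6*z - 5, 4*z + 1, 8*x + 14*y)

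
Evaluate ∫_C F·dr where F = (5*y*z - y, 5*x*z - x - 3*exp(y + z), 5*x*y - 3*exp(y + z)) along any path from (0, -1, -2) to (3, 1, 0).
-3*E - 3 + 3*exp(-3)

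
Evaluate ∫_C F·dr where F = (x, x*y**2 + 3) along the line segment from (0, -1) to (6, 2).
81/2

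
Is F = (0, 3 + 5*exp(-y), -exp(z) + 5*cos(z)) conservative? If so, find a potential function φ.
Yes, F is conservative. φ = 3*y - exp(z) + 5*sin(z) - 5*exp(-y)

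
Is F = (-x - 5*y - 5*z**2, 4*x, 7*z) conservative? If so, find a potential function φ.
No, ∇×F = (0, -10*z, 9) ≠ 0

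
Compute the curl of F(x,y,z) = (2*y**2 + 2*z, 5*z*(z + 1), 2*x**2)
(-10*z - 5, 2 - 4*x, -4*y)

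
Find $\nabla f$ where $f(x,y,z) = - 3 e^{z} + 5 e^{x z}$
(5*z*exp(x*z), 0, 5*x*exp(x*z) - 3*exp(z))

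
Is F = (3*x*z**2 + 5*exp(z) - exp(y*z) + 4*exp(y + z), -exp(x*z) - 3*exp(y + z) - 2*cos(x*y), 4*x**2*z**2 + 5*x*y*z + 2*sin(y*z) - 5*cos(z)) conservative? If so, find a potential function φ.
No, ∇×F = (5*x*z + x*exp(x*z) + 2*z*cos(y*z) + 3*exp(y + z), -8*x*z**2 + 6*x*z - 5*y*z - y*exp(y*z) + 5*exp(z) + 4*exp(y + z), 2*y*sin(x*y) - z*exp(x*z) + z*exp(y*z) - 4*exp(y + z)) ≠ 0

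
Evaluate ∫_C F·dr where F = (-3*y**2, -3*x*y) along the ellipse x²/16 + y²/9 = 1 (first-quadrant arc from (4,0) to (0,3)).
36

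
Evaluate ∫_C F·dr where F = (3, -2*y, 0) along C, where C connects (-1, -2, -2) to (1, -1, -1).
9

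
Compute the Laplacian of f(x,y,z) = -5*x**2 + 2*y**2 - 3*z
-6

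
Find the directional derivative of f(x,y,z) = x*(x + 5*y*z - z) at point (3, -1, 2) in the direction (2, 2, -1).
22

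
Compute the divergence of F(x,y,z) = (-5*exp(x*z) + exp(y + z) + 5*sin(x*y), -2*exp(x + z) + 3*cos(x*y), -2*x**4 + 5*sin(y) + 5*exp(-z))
-3*x*sin(x*y) + 5*y*cos(x*y) - 5*z*exp(x*z) - 5*exp(-z)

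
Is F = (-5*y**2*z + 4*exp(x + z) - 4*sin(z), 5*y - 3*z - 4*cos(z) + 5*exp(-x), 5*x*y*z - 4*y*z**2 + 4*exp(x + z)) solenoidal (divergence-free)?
No, ∇·F = 5*x*y - 8*y*z + 8*exp(x + z) + 5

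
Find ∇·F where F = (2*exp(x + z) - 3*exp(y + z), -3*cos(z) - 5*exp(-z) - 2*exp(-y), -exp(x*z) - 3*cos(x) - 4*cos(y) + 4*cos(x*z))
-x*exp(x*z) - 4*x*sin(x*z) + 2*exp(x + z) + 2*exp(-y)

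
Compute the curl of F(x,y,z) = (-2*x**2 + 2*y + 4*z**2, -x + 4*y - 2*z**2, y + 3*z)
(4*z + 1, 8*z, -3)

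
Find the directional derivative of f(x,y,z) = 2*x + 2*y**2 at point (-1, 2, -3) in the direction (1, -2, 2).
-14/3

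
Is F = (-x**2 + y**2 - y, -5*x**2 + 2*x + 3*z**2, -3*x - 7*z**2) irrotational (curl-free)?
No, ∇×F = (-6*z, 3, -10*x - 2*y + 3)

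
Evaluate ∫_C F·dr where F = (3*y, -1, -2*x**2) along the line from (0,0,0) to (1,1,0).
1/2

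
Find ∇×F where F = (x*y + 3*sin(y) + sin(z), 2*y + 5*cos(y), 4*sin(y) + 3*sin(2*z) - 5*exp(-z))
(4*cos(y), cos(z), -x - 3*cos(y))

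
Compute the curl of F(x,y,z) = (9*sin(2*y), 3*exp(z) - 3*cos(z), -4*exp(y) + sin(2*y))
(-4*exp(y) - 3*exp(z) - 3*sin(z) + 2*cos(2*y), 0, -18*cos(2*y))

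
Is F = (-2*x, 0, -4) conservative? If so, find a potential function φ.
Yes, F is conservative. φ = -x**2 - 4*z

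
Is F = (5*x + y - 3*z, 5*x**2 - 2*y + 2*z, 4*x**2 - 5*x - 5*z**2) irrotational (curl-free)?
No, ∇×F = (-2, 2 - 8*x, 10*x - 1)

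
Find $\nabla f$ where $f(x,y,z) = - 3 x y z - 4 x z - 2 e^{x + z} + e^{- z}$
(-3*y*z - 4*z - 2*exp(x + z), -3*x*z, -3*x*y - 4*x - 2*exp(x + z) - exp(-z))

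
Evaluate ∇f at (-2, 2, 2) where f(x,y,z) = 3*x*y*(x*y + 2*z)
(-24, 24, -24)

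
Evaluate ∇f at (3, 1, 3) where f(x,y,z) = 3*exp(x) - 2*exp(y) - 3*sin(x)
(-3*cos(3) + 3*exp(3), -2*E, 0)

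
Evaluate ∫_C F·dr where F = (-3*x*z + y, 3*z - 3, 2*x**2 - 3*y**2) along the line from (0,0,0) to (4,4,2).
-104/3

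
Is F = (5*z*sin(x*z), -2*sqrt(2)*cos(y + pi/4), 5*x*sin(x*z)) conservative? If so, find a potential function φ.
Yes, F is conservative. φ = -2*sqrt(2)*sin(y + pi/4) - 5*cos(x*z)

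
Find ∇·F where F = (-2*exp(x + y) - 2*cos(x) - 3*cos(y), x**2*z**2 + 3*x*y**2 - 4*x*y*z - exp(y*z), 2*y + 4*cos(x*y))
6*x*y - 4*x*z - z*exp(y*z) - 2*exp(x + y) + 2*sin(x)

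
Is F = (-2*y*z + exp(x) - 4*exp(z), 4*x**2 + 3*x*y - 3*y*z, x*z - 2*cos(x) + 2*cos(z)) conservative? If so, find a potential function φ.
No, ∇×F = (3*y, -2*y - z - 4*exp(z) - 2*sin(x), 8*x + 3*y + 2*z) ≠ 0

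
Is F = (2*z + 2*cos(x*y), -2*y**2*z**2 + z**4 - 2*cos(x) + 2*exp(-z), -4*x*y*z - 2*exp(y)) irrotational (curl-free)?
No, ∇×F = (-4*x*z + 4*y**2*z - 4*z**3 - 2*exp(y) + 2*exp(-z), 4*y*z + 2, 2*x*sin(x*y) + 2*sin(x))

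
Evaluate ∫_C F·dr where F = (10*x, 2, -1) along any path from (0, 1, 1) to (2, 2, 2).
21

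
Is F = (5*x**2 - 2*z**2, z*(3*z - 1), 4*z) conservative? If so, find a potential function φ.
No, ∇×F = (1 - 6*z, -4*z, 0) ≠ 0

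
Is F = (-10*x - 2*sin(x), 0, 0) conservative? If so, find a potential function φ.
Yes, F is conservative. φ = -5*x**2 + 2*cos(x)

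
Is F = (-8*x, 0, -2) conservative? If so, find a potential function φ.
Yes, F is conservative. φ = -4*x**2 - 2*z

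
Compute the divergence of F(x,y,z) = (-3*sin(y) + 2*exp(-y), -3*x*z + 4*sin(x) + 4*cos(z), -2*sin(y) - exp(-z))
exp(-z)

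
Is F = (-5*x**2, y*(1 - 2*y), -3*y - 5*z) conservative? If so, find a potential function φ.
No, ∇×F = (-3, 0, 0) ≠ 0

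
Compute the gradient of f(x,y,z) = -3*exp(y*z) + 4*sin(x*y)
(4*y*cos(x*y), 4*x*cos(x*y) - 3*z*exp(y*z), -3*y*exp(y*z))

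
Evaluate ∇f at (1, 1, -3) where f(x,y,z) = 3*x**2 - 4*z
(6, 0, -4)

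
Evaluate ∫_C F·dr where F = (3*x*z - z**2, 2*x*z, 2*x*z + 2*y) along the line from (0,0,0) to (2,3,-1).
-31/3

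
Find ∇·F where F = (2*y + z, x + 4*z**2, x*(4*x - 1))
0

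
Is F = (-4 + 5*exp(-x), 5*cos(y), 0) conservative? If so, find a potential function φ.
Yes, F is conservative. φ = -4*x + 5*sin(y) - 5*exp(-x)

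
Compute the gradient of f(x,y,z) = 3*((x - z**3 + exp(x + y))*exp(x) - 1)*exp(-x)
(3*exp(x + y) + 3 + 3*exp(-x), 3*exp(x + y), -9*z**2)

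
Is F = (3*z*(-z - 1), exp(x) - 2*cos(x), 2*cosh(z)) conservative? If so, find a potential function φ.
No, ∇×F = (0, -6*z - 3, exp(x) + 2*sin(x)) ≠ 0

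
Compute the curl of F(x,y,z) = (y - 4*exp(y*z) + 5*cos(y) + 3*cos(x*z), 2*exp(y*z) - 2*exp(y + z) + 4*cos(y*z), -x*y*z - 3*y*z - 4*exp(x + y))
(-x*z - 2*y*exp(y*z) + 4*y*sin(y*z) - 3*z - 4*exp(x + y) + 2*exp(y + z), -3*x*sin(x*z) + y*z - 4*y*exp(y*z) + 4*exp(x + y), 4*z*exp(y*z) + 5*sin(y) - 1)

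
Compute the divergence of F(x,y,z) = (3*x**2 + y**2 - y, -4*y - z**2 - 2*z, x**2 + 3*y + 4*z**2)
6*x + 8*z - 4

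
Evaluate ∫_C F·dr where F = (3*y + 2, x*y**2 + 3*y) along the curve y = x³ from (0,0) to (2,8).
2096/5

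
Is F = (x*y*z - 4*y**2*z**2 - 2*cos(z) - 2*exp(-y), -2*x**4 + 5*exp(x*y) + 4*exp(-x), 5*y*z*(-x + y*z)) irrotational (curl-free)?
No, ∇×F = (5*z*(-x + 2*y*z), x*y - 8*y**2*z + 5*y*z + 2*sin(z), -8*x**3 - x*z + 8*y*z**2 + 5*y*exp(x*y) - 2*exp(-y) - 4*exp(-x))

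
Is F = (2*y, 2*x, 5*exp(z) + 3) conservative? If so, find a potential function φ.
Yes, F is conservative. φ = 2*x*y + 3*z + 5*exp(z)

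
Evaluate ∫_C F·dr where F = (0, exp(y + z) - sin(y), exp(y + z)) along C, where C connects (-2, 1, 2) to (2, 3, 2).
-exp(3) + cos(3) - cos(1) + exp(5)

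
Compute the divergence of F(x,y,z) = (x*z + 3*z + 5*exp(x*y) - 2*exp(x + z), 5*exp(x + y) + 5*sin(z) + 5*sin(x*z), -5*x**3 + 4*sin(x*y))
5*y*exp(x*y) + z + 5*exp(x + y) - 2*exp(x + z)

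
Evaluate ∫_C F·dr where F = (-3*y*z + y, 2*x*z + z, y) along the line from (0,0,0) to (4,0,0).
0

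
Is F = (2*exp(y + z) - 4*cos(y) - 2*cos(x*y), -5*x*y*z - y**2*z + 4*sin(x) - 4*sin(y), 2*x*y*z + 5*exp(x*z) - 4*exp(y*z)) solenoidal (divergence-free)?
No, ∇·F = 2*x*y - 5*x*z + 5*x*exp(x*z) - 2*y*z - 4*y*exp(y*z) + 2*y*sin(x*y) - 4*cos(y)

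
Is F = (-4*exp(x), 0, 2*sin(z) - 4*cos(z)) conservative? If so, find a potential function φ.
Yes, F is conservative. φ = -4*exp(x) - 4*sin(z) - 2*cos(z)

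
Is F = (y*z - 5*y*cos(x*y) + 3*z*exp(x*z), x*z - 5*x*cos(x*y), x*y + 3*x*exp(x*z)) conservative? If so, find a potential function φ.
Yes, F is conservative. φ = x*y*z + 3*exp(x*z) - 5*sin(x*y)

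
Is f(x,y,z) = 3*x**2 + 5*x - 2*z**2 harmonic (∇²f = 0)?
No, ∇²f = 2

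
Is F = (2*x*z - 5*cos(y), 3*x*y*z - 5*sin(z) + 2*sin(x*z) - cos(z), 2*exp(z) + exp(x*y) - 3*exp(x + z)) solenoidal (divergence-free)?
No, ∇·F = 3*x*z + 2*z + 2*exp(z) - 3*exp(x + z)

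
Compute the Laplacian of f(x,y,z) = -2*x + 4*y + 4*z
0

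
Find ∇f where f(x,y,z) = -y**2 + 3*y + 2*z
(0, 3 - 2*y, 2)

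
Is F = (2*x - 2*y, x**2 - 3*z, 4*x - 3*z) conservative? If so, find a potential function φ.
No, ∇×F = (3, -4, 2*x + 2) ≠ 0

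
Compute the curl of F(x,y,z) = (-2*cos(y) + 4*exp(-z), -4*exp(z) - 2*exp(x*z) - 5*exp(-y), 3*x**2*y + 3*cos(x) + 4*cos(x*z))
(3*x**2 + 2*x*exp(x*z) + 4*exp(z), -6*x*y + 4*z*sin(x*z) + 3*sin(x) - 4*exp(-z), -2*z*exp(x*z) - 2*sin(y))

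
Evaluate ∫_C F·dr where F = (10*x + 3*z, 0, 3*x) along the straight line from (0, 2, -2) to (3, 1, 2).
63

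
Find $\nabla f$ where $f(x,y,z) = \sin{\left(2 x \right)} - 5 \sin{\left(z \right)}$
(2*cos(2*x), 0, -5*cos(z))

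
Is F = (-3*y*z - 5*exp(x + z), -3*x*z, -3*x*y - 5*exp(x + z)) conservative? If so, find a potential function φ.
Yes, F is conservative. φ = -3*x*y*z - 5*exp(x + z)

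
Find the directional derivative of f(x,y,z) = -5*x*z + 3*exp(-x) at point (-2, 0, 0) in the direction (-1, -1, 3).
3*sqrt(11)*(exp(2) + 10)/11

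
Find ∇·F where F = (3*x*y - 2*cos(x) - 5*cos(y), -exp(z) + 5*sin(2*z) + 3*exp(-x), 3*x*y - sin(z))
3*y + 2*sin(x) - cos(z)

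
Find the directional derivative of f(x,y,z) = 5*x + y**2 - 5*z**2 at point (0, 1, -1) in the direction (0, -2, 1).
6*sqrt(5)/5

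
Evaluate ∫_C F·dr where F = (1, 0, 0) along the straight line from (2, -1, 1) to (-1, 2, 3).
-3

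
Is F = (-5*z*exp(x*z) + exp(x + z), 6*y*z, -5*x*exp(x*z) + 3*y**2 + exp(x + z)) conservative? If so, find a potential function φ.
Yes, F is conservative. φ = 3*y**2*z - 5*exp(x*z) + exp(x + z)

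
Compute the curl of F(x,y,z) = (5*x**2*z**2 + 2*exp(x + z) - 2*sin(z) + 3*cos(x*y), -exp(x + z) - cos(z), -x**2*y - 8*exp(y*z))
(-x**2 - 8*z*exp(y*z) + exp(x + z) - sin(z), 10*x**2*z + 2*x*y + 2*exp(x + z) - 2*cos(z), 3*x*sin(x*y) - exp(x + z))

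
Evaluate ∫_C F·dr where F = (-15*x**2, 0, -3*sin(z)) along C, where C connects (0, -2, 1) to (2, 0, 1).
-40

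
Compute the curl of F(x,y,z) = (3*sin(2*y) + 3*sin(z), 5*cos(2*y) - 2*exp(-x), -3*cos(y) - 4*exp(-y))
(3*sin(y) + 4*exp(-y), 3*cos(z), -6*cos(2*y) + 2*exp(-x))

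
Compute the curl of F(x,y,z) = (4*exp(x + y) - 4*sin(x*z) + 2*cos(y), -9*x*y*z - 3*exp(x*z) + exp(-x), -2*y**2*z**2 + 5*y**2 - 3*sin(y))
(9*x*y + 3*x*exp(x*z) - 4*y*z**2 + 10*y - 3*cos(y), -4*x*cos(x*z), -9*y*z - 3*z*exp(x*z) - 4*exp(x + y) + 2*sin(y) - exp(-x))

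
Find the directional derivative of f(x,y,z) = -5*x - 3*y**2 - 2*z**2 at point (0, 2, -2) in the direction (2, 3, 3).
-sqrt(22)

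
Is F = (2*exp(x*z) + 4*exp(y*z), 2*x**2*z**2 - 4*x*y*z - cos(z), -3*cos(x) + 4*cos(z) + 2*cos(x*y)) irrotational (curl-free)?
No, ∇×F = (-4*x**2*z + 4*x*y - 2*x*sin(x*y) - sin(z), 2*x*exp(x*z) + 4*y*exp(y*z) + 2*y*sin(x*y) - 3*sin(x), 4*z*(x*z - y - exp(y*z)))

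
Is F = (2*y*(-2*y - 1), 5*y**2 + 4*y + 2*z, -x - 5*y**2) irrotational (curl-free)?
No, ∇×F = (-10*y - 2, 1, 8*y + 2)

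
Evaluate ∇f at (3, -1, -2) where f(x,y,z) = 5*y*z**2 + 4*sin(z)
(0, 20, 4*cos(2) + 20)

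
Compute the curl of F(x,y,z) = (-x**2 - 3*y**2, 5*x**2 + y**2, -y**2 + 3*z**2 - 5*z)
(-2*y, 0, 10*x + 6*y)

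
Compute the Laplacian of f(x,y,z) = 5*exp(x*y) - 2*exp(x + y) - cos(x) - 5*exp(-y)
5*x**2*exp(x*y) + 5*y**2*exp(x*y) - 4*exp(x + y) + cos(x) - 5*exp(-y)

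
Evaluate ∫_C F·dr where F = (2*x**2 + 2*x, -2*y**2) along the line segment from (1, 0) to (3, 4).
-52/3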